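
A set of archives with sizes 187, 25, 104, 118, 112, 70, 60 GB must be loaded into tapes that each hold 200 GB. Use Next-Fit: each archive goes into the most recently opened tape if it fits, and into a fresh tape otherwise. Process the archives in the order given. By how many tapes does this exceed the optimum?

Next-Fit: [187] [25,104] [118] [112,70] [60] → 5 tapes.
Total size 676 GB; any packing needs at least ⌈676/200⌉ = 4 tapes.
An optimal packing achieves that bound: [187] [118,70] [112,60,25] [104] → 4 tapes.
Excess: 5 − 4 = 1.

1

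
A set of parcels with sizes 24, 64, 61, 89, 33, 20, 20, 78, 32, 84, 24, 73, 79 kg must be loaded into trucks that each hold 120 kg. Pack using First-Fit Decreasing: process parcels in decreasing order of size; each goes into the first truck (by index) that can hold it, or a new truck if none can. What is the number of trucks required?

7

Sorted descending: 89, 84, 79, 78, 73, 64, 61, 33, 32, 24, 24, 20, 20.
89 kg → truck 1 (remaining 31 kg)
84 kg → truck 2 (remaining 36 kg)
79 kg → truck 3 (remaining 41 kg)
78 kg → truck 4 (remaining 42 kg)
73 kg → truck 5 (remaining 47 kg)
64 kg → truck 6 (remaining 56 kg)
61 kg → truck 7 (remaining 59 kg)
33 kg → truck 2 (remaining 3 kg)
32 kg → truck 3 (remaining 9 kg)
24 kg → truck 1 (remaining 7 kg)
24 kg → truck 4 (remaining 18 kg)
20 kg → truck 5 (remaining 27 kg)
20 kg → truck 5 (remaining 7 kg)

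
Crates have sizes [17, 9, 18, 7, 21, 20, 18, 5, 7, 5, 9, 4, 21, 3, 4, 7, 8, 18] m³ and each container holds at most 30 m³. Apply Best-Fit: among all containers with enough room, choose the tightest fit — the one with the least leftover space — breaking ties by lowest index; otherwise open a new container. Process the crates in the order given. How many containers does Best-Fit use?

17 m³ → container 1 (remaining 13 m³)
9 m³ → container 1 (remaining 4 m³)
18 m³ → container 2 (remaining 12 m³)
7 m³ → container 2 (remaining 5 m³)
21 m³ → container 3 (remaining 9 m³)
20 m³ → container 4 (remaining 10 m³)
18 m³ → container 5 (remaining 12 m³)
5 m³ → container 2 (remaining 0 m³)
7 m³ → container 3 (remaining 2 m³)
5 m³ → container 4 (remaining 5 m³)
9 m³ → container 5 (remaining 3 m³)
4 m³ → container 1 (remaining 0 m³)
21 m³ → container 6 (remaining 9 m³)
3 m³ → container 5 (remaining 0 m³)
4 m³ → container 4 (remaining 1 m³)
7 m³ → container 6 (remaining 2 m³)
8 m³ → container 7 (remaining 22 m³)
18 m³ → container 7 (remaining 4 m³)

7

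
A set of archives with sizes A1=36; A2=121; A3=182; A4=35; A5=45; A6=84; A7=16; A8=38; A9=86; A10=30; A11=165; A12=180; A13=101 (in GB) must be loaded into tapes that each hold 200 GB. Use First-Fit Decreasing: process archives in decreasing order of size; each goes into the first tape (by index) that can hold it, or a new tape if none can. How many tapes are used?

6

Sorted descending: 182, 180, 165, 121, 101, 86, 84, 45, 38, 36, 35, 30, 16.
tape 1: place 182 GB, 18 GB left
tape 2: place 180 GB, 20 GB left
tape 3: place 165 GB, 35 GB left
tape 4: place 121 GB, 79 GB left
tape 5: place 101 GB, 99 GB left
tape 5: place 86 GB, 13 GB left
tape 6: place 84 GB, 116 GB left
tape 4: place 45 GB, 34 GB left
tape 6: place 38 GB, 78 GB left
tape 6: place 36 GB, 42 GB left
tape 3: place 35 GB, 0 GB left
tape 4: place 30 GB, 4 GB left
tape 1: place 16 GB, 2 GB left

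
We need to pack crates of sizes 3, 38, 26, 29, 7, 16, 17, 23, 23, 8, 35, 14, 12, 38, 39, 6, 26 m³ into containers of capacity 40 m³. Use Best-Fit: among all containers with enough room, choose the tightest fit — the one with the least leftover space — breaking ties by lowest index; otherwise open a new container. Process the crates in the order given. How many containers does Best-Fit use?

10

3 m³ → container 1 (remaining 37 m³)
38 m³ → container 2 (remaining 2 m³)
26 m³ → container 1 (remaining 11 m³)
29 m³ → container 3 (remaining 11 m³)
7 m³ → container 1 (remaining 4 m³)
16 m³ → container 4 (remaining 24 m³)
17 m³ → container 4 (remaining 7 m³)
23 m³ → container 5 (remaining 17 m³)
23 m³ → container 6 (remaining 17 m³)
8 m³ → container 3 (remaining 3 m³)
35 m³ → container 7 (remaining 5 m³)
14 m³ → container 5 (remaining 3 m³)
12 m³ → container 6 (remaining 5 m³)
38 m³ → container 8 (remaining 2 m³)
39 m³ → container 9 (remaining 1 m³)
6 m³ → container 4 (remaining 1 m³)
26 m³ → container 10 (remaining 14 m³)
Final containers: [3,26,7] [38] [29,8] [16,17,6] [23,14] [23,12] [35] [38] [39] [26].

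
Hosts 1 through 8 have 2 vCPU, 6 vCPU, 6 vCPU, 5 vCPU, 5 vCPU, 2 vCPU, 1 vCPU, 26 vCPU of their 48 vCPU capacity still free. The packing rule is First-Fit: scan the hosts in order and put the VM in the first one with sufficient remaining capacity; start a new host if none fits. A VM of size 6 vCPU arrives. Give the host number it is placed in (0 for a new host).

Hosts with room: host 2 (6 vCPU), host 3 (6 vCPU), host 8 (26 vCPU).
The first with room is host 2.

2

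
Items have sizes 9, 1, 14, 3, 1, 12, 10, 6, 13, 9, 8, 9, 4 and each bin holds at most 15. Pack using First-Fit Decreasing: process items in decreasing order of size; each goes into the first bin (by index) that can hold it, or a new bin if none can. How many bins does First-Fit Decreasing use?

Sorted descending: 14, 13, 12, 10, 9, 9, 9, 8, 6, 4, 3, 1, 1.
Put 14 in bin 1; 1 remain.
Put 13 in bin 2; 2 remain.
Put 12 in bin 3; 3 remain.
Put 10 in bin 4; 5 remain.
Put 9 in bin 5; 6 remain.
Put 9 in bin 6; 6 remain.
Put 9 in bin 7; 6 remain.
Put 8 in bin 8; 7 remain.
Put 6 in bin 5; 0 remain.
Put 4 in bin 4; 1 remain.
Put 3 in bin 3; 0 remain.
Put 1 in bin 1; 0 remain.
Put 1 in bin 2; 1 remain.

8 bins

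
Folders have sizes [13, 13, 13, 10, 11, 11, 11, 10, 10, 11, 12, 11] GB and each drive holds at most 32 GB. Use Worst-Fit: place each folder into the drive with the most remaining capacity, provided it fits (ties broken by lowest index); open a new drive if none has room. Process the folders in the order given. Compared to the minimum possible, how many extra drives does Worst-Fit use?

1

Worst-Fit: [13,13] [13,10] [11,11] [11,10,10] [11,12] [11] → 6 drives.
Total size 136 GB; any packing needs at least ⌈136/32⌉ = 5 drives.
An optimal packing achieves that bound: [13,13] [13,12] [11,11,10] [11,11,10] [11,10] → 5 drives.
Excess: 6 − 5 = 1.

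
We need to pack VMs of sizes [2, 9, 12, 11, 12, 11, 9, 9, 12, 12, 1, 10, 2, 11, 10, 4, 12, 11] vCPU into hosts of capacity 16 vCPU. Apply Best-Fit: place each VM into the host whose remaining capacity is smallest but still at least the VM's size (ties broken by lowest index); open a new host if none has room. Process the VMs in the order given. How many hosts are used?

2 vCPU → host 1 (remaining 14 vCPU)
9 vCPU → host 1 (remaining 5 vCPU)
12 vCPU → host 2 (remaining 4 vCPU)
11 vCPU → host 3 (remaining 5 vCPU)
12 vCPU → host 4 (remaining 4 vCPU)
11 vCPU → host 5 (remaining 5 vCPU)
9 vCPU → host 6 (remaining 7 vCPU)
9 vCPU → host 7 (remaining 7 vCPU)
12 vCPU → host 8 (remaining 4 vCPU)
12 vCPU → host 9 (remaining 4 vCPU)
1 vCPU → host 2 (remaining 3 vCPU)
10 vCPU → host 10 (remaining 6 vCPU)
2 vCPU → host 2 (remaining 1 vCPU)
11 vCPU → host 11 (remaining 5 vCPU)
10 vCPU → host 12 (remaining 6 vCPU)
4 vCPU → host 4 (remaining 0 vCPU)
12 vCPU → host 13 (remaining 4 vCPU)
11 vCPU → host 14 (remaining 5 vCPU)

14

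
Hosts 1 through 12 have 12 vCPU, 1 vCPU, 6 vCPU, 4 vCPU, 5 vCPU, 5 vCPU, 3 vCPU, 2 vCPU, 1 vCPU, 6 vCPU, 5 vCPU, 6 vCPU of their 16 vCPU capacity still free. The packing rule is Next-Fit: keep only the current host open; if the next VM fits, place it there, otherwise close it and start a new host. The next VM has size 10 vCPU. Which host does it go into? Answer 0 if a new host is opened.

Next-Fit only looks at host 12, which has 6 vCPU free.
10 vCPU does not fit, so a new host is opened.

0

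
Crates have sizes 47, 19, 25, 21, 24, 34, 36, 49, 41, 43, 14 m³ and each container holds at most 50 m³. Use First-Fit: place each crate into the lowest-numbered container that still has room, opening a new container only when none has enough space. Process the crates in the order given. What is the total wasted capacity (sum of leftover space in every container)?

47

container 1: place 47 m³, 3 m³ left
container 2: place 19 m³, 31 m³ left
container 2: place 25 m³, 6 m³ left
container 3: place 21 m³, 29 m³ left
container 3: place 24 m³, 5 m³ left
container 4: place 34 m³, 16 m³ left
container 5: place 36 m³, 14 m³ left
container 6: place 49 m³, 1 m³ left
container 7: place 41 m³, 9 m³ left
container 8: place 43 m³, 7 m³ left
container 4: place 14 m³, 2 m³ left
8 containers × 50 m³ = 400 m³; used 353 m³; unused 47 m³.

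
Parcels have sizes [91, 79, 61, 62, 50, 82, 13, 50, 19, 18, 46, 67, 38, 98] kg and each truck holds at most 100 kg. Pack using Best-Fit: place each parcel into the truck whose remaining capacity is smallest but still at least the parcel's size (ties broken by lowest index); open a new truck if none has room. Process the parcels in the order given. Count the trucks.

9

Put 91 kg in truck 1; 9 kg remain.
Put 79 kg in truck 2; 21 kg remain.
Put 61 kg in truck 3; 39 kg remain.
Put 62 kg in truck 4; 38 kg remain.
Put 50 kg in truck 5; 50 kg remain.
Put 82 kg in truck 6; 18 kg remain.
Put 13 kg in truck 6; 5 kg remain.
Put 50 kg in truck 5; 0 kg remain.
Put 19 kg in truck 2; 2 kg remain.
Put 18 kg in truck 4; 20 kg remain.
Put 46 kg in truck 7; 54 kg remain.
Put 67 kg in truck 8; 33 kg remain.
Put 38 kg in truck 3; 1 kg remain.
Put 98 kg in truck 9; 2 kg remain.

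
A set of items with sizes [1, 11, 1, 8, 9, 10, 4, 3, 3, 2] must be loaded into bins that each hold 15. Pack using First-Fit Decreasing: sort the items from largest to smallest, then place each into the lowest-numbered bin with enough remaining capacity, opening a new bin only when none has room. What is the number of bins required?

4

Sorted descending: 11, 10, 9, 8, 4, 3, 3, 2, 1, 1.
11 → bin 1 (remaining 4)
10 → bin 2 (remaining 5)
9 → bin 3 (remaining 6)
8 → bin 4 (remaining 7)
4 → bin 1 (remaining 0)
3 → bin 2 (remaining 2)
3 → bin 3 (remaining 3)
2 → bin 2 (remaining 0)
1 → bin 3 (remaining 2)
1 → bin 3 (remaining 1)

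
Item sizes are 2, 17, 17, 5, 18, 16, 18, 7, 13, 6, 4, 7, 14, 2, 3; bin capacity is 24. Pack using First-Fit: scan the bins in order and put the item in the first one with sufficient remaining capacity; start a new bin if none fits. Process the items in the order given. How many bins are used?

bin 1: place 2, 22 left
bin 1: place 17, 5 left
bin 2: place 17, 7 left
bin 1: place 5, 0 left
bin 3: place 18, 6 left
bin 4: place 16, 8 left
bin 5: place 18, 6 left
bin 2: place 7, 0 left
bin 6: place 13, 11 left
bin 3: place 6, 0 left
bin 4: place 4, 4 left
bin 6: place 7, 4 left
bin 7: place 14, 10 left
bin 4: place 2, 2 left
bin 5: place 3, 3 left

7 bins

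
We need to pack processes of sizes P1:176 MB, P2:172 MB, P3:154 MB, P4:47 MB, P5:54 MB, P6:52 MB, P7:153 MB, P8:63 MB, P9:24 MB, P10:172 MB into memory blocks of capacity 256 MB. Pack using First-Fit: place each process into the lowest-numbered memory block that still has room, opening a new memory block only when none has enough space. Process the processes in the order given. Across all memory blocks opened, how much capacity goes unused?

Put P1 (176 MB) in memory block 1; 80 MB remain.
Put P2 (172 MB) in memory block 2; 84 MB remain.
Put P3 (154 MB) in memory block 3; 102 MB remain.
Put P4 (47 MB) in memory block 1; 33 MB remain.
Put P5 (54 MB) in memory block 2; 30 MB remain.
Put P6 (52 MB) in memory block 3; 50 MB remain.
Put P7 (153 MB) in memory block 4; 103 MB remain.
Put P8 (63 MB) in memory block 4; 40 MB remain.
Put P9 (24 MB) in memory block 1; 9 MB remain.
Put P10 (172 MB) in memory block 5; 84 MB remain.
5 memory blocks × 256 MB = 1280 MB; used 1067 MB; unused 213 MB.

213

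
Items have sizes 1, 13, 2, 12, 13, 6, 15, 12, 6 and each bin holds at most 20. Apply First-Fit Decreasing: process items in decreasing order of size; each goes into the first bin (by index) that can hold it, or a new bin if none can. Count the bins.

5

Sorted descending: 15, 13, 13, 12, 12, 6, 6, 2, 1.
bin 1: place 15, 5 left
bin 2: place 13, 7 left
bin 3: place 13, 7 left
bin 4: place 12, 8 left
bin 5: place 12, 8 left
bin 2: place 6, 1 left
bin 3: place 6, 1 left
bin 1: place 2, 3 left
bin 1: place 1, 2 left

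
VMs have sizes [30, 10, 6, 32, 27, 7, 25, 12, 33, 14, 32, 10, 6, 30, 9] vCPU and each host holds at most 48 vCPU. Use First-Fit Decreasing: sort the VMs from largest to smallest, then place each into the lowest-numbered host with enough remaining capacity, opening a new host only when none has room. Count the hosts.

7 hosts

Sorted descending: 33, 32, 32, 30, 30, 27, 25, 14, 12, 10, 10, 9, 7, 6, 6.
Put 33 vCPU in host 1; 15 vCPU remain.
Put 32 vCPU in host 2; 16 vCPU remain.
Put 32 vCPU in host 3; 16 vCPU remain.
Put 30 vCPU in host 4; 18 vCPU remain.
Put 30 vCPU in host 5; 18 vCPU remain.
Put 27 vCPU in host 6; 21 vCPU remain.
Put 25 vCPU in host 7; 23 vCPU remain.
Put 14 vCPU in host 1; 1 vCPU remain.
Put 12 vCPU in host 2; 4 vCPU remain.
Put 10 vCPU in host 3; 6 vCPU remain.
Put 10 vCPU in host 4; 8 vCPU remain.
Put 9 vCPU in host 5; 9 vCPU remain.
Put 7 vCPU in host 4; 1 vCPU remain.
Put 6 vCPU in host 3; 0 vCPU remain.
Put 6 vCPU in host 5; 3 vCPU remain.
Final hosts: [33,14] [32,12] [32,10,6] [30,10,7] [30,9,6] [27] [25].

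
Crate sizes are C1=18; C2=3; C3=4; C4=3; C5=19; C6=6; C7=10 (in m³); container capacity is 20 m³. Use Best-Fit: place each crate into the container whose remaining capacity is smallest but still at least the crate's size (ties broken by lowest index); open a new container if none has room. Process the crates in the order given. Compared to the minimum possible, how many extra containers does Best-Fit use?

0

Best-Fit: [18] [3,4,3,6] [19] [10] → 4 containers.
Total size 63 m³; any packing needs at least ⌈63/20⌉ = 4 containers.
So 4 is already optimal.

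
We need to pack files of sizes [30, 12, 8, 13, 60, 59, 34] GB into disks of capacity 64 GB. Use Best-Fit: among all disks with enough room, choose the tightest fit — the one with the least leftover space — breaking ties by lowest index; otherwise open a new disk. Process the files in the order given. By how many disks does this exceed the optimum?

Best-Fit: [30,12,8,13] [60] [59] [34] → 4 disks.
Total size 216 GB; any packing needs at least ⌈216/64⌉ = 4 disks.
So 4 is already optimal.

0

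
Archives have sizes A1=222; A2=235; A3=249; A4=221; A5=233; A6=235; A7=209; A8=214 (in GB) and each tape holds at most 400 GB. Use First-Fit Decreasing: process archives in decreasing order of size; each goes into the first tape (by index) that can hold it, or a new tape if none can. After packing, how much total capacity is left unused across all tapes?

1382

Sorted descending: 249, 235, 235, 233, 222, 221, 214, 209.
Put 249 GB in tape 1; 151 GB remain.
Put 235 GB in tape 2; 165 GB remain.
Put 235 GB in tape 3; 165 GB remain.
Put 233 GB in tape 4; 167 GB remain.
Put 222 GB in tape 5; 178 GB remain.
Put 221 GB in tape 6; 179 GB remain.
Put 214 GB in tape 7; 186 GB remain.
Put 209 GB in tape 8; 191 GB remain.
8 tapes × 400 GB = 3200 GB; used 1818 GB; unused 1382 GB.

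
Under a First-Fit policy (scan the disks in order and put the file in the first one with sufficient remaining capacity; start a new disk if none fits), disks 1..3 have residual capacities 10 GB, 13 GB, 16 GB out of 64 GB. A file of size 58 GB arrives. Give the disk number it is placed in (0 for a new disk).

No disk has ≥ 58 GB free, so a new disk is opened.

0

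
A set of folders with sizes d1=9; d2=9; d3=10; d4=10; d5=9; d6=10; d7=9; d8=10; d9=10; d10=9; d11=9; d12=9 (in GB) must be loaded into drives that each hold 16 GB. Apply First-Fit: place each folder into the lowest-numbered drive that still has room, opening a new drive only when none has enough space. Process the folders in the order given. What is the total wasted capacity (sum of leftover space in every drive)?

d1 (9 GB) → drive 1 (remaining 7 GB)
d2 (9 GB) → drive 2 (remaining 7 GB)
d3 (10 GB) → drive 3 (remaining 6 GB)
d4 (10 GB) → drive 4 (remaining 6 GB)
d5 (9 GB) → drive 5 (remaining 7 GB)
d6 (10 GB) → drive 6 (remaining 6 GB)
d7 (9 GB) → drive 7 (remaining 7 GB)
d8 (10 GB) → drive 8 (remaining 6 GB)
d9 (10 GB) → drive 9 (remaining 6 GB)
d10 (9 GB) → drive 10 (remaining 7 GB)
d11 (9 GB) → drive 11 (remaining 7 GB)
d12 (9 GB) → drive 12 (remaining 7 GB)
12 drives × 16 GB = 192 GB; used 113 GB; unused 79 GB.

79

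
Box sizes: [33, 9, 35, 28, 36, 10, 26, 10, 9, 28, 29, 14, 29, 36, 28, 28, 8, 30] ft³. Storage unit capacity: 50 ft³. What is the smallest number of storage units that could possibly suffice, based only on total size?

Total size = 33 + 9 + 35 + 28 + 36 + 10 + 26 + 10 + 9 + 28 + 29 + 14 + 29 + 36 + 28 + 28 + 8 + 30 = 426 ft³.
⌈426 / 50⌉ = 9.

9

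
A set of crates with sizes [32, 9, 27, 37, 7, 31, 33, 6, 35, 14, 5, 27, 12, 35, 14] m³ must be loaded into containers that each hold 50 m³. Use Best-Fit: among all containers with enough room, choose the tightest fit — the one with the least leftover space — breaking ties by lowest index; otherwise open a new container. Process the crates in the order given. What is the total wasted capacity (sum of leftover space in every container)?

container 1: place 32 m³, 18 m³ left
container 1: place 9 m³, 9 m³ left
container 2: place 27 m³, 23 m³ left
container 3: place 37 m³, 13 m³ left
container 1: place 7 m³, 2 m³ left
container 4: place 31 m³, 19 m³ left
container 5: place 33 m³, 17 m³ left
container 3: place 6 m³, 7 m³ left
container 6: place 35 m³, 15 m³ left
container 6: place 14 m³, 1 m³ left
container 3: place 5 m³, 2 m³ left
container 7: place 27 m³, 23 m³ left
container 5: place 12 m³, 5 m³ left
container 8: place 35 m³, 15 m³ left
container 8: place 14 m³, 1 m³ left
8 containers × 50 m³ = 400 m³; used 324 m³; unused 76 m³.

76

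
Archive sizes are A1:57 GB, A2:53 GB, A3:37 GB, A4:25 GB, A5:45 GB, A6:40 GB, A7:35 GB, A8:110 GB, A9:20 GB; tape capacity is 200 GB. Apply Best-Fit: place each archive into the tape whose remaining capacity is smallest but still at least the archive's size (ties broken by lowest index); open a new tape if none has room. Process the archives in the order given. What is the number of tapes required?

3

A1 (57 GB) → tape 1 (remaining 143 GB)
A2 (53 GB) → tape 1 (remaining 90 GB)
A3 (37 GB) → tape 1 (remaining 53 GB)
A4 (25 GB) → tape 1 (remaining 28 GB)
A5 (45 GB) → tape 2 (remaining 155 GB)
A6 (40 GB) → tape 2 (remaining 115 GB)
A7 (35 GB) → tape 2 (remaining 80 GB)
A8 (110 GB) → tape 3 (remaining 90 GB)
A9 (20 GB) → tape 1 (remaining 8 GB)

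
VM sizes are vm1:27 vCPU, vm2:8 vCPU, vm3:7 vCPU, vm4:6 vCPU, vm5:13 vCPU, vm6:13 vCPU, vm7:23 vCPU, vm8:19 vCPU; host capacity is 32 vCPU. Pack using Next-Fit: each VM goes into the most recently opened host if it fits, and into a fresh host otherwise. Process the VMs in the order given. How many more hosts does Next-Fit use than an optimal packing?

Next-Fit: [27] [8,7,6] [13,13] [23] [19] → 5 hosts.
Total size 116 vCPU; any packing needs at least ⌈116/32⌉ = 4 hosts.
An optimal packing achieves that bound: [27] [23,8] [19,13] [13,7,6] → 4 hosts.
Excess: 5 − 4 = 1.

1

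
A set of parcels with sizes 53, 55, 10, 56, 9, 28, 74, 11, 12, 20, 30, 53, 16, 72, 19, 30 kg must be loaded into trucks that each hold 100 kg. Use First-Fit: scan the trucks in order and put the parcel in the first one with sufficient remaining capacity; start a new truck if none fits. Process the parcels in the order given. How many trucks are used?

7 trucks

truck 1: place 53 kg, 47 kg left
truck 2: place 55 kg, 45 kg left
truck 1: place 10 kg, 37 kg left
truck 3: place 56 kg, 44 kg left
truck 1: place 9 kg, 28 kg left
truck 1: place 28 kg, 0 kg left
truck 4: place 74 kg, 26 kg left
truck 2: place 11 kg, 34 kg left
truck 2: place 12 kg, 22 kg left
truck 2: place 20 kg, 2 kg left
truck 3: place 30 kg, 14 kg left
truck 5: place 53 kg, 47 kg left
truck 4: place 16 kg, 10 kg left
truck 6: place 72 kg, 28 kg left
truck 5: place 19 kg, 28 kg left
truck 7: place 30 kg, 70 kg left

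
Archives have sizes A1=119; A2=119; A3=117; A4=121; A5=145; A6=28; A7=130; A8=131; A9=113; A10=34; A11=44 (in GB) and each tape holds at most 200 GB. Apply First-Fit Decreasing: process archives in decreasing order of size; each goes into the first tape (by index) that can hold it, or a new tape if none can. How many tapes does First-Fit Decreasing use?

Sorted descending: 145, 131, 130, 121, 119, 119, 117, 113, 44, 34, 28.
Put 145 GB in tape 1; 55 GB remain.
Put 131 GB in tape 2; 69 GB remain.
Put 130 GB in tape 3; 70 GB remain.
Put 121 GB in tape 4; 79 GB remain.
Put 119 GB in tape 5; 81 GB remain.
Put 119 GB in tape 6; 81 GB remain.
Put 117 GB in tape 7; 83 GB remain.
Put 113 GB in tape 8; 87 GB remain.
Put 44 GB in tape 1; 11 GB remain.
Put 34 GB in tape 2; 35 GB remain.
Put 28 GB in tape 2; 7 GB remain.
Final tapes: [145,44] [131,34,28] [130] [121] [119] [119] [117] [113].

8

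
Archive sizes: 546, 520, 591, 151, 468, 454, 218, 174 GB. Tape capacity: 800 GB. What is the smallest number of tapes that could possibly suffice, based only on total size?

Total size = 546 + 520 + 591 + 151 + 468 + 454 + 218 + 174 = 3122 GB.
⌈3122 / 800⌉ = 4.

4 tapes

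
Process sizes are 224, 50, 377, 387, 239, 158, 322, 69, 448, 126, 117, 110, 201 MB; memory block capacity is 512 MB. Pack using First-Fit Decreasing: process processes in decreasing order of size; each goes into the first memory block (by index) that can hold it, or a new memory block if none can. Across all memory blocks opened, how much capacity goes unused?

244

Sorted descending: 448, 387, 377, 322, 239, 224, 201, 158, 126, 117, 110, 69, 50.
Put 448 MB in memory block 1; 64 MB remain.
Put 387 MB in memory block 2; 125 MB remain.
Put 377 MB in memory block 3; 135 MB remain.
Put 322 MB in memory block 4; 190 MB remain.
Put 239 MB in memory block 5; 273 MB remain.
Put 224 MB in memory block 5; 49 MB remain.
Put 201 MB in memory block 6; 311 MB remain.
Put 158 MB in memory block 4; 32 MB remain.
Put 126 MB in memory block 3; 9 MB remain.
Put 117 MB in memory block 2; 8 MB remain.
Put 110 MB in memory block 6; 201 MB remain.
Put 69 MB in memory block 6; 132 MB remain.
Put 50 MB in memory block 1; 14 MB remain.
6 memory blocks × 512 MB = 3072 MB; used 2828 MB; unused 244 MB.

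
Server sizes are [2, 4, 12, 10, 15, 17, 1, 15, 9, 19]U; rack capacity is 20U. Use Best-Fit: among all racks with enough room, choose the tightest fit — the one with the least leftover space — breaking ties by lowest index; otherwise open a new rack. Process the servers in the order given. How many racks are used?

rack 1: place 2U, 18U left
rack 1: place 4U, 14U left
rack 1: place 12U, 2U left
rack 2: place 10U, 10U left
rack 3: place 15U, 5U left
rack 4: place 17U, 3U left
rack 1: place 1U, 1U left
rack 5: place 15U, 5U left
rack 2: place 9U, 1U left
rack 6: place 19U, 1U left

6 racks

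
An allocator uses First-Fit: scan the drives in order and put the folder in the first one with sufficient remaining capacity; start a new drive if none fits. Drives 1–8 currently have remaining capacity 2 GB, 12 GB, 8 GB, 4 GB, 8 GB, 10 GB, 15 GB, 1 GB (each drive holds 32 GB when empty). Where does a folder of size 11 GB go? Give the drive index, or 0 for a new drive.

Drives with room: drive 2 (12 GB), drive 7 (15 GB).
The first with room is drive 2.

2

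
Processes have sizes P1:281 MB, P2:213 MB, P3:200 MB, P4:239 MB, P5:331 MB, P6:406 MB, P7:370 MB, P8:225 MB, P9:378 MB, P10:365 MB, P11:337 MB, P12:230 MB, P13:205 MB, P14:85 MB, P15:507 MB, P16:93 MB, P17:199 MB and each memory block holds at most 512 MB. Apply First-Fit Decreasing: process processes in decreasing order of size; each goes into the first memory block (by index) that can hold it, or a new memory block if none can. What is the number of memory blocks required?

Sorted descending: 507, 406, 378, 370, 365, 337, 331, 281, 239, 230, 225, 213, 205, 200, 199, 93, 85.
507 MB → memory block 1 (remaining 5 MB)
406 MB → memory block 2 (remaining 106 MB)
378 MB → memory block 3 (remaining 134 MB)
370 MB → memory block 4 (remaining 142 MB)
365 MB → memory block 5 (remaining 147 MB)
337 MB → memory block 6 (remaining 175 MB)
331 MB → memory block 7 (remaining 181 MB)
281 MB → memory block 8 (remaining 231 MB)
239 MB → memory block 9 (remaining 273 MB)
230 MB → memory block 8 (remaining 1 MB)
225 MB → memory block 9 (remaining 48 MB)
213 MB → memory block 10 (remaining 299 MB)
205 MB → memory block 10 (remaining 94 MB)
200 MB → memory block 11 (remaining 312 MB)
199 MB → memory block 11 (remaining 113 MB)
93 MB → memory block 2 (remaining 13 MB)
85 MB → memory block 3 (remaining 49 MB)
Final memory blocks: [507] [406,93] [378,85] [370] [365] [337] [331] [281,230] [239,225] [213,205] [200,199].

11 memory blocks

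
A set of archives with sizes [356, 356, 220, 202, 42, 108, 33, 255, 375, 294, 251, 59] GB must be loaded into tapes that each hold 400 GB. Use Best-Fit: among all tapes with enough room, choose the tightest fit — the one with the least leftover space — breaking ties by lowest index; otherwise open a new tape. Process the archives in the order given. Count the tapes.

tape 1: place 356 GB, 44 GB left
tape 2: place 356 GB, 44 GB left
tape 3: place 220 GB, 180 GB left
tape 4: place 202 GB, 198 GB left
tape 1: place 42 GB, 2 GB left
tape 3: place 108 GB, 72 GB left
tape 2: place 33 GB, 11 GB left
tape 5: place 255 GB, 145 GB left
tape 6: place 375 GB, 25 GB left
tape 7: place 294 GB, 106 GB left
tape 8: place 251 GB, 149 GB left
tape 3: place 59 GB, 13 GB left

8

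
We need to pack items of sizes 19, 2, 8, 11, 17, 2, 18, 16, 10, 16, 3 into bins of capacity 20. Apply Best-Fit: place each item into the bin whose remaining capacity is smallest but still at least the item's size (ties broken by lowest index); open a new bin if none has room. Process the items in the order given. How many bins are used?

bin 1: place 19, 1 left
bin 2: place 2, 18 left
bin 2: place 8, 10 left
bin 3: place 11, 9 left
bin 4: place 17, 3 left
bin 4: place 2, 1 left
bin 5: place 18, 2 left
bin 6: place 16, 4 left
bin 2: place 10, 0 left
bin 7: place 16, 4 left
bin 6: place 3, 1 left

7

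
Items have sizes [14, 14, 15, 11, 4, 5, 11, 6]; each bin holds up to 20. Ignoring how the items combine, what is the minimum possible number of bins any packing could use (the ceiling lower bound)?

Total size = 14 + 14 + 15 + 11 + 4 + 5 + 11 + 6 = 80.
⌈80 / 20⌉ = 4.

4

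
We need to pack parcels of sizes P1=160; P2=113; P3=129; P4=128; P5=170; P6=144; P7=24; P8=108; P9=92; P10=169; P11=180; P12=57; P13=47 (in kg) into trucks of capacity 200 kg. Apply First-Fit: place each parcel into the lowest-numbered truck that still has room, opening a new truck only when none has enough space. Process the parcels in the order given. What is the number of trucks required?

P1 (160 kg) → truck 1 (remaining 40 kg)
P2 (113 kg) → truck 2 (remaining 87 kg)
P3 (129 kg) → truck 3 (remaining 71 kg)
P4 (128 kg) → truck 4 (remaining 72 kg)
P5 (170 kg) → truck 5 (remaining 30 kg)
P6 (144 kg) → truck 6 (remaining 56 kg)
P7 (24 kg) → truck 1 (remaining 16 kg)
P8 (108 kg) → truck 7 (remaining 92 kg)
P9 (92 kg) → truck 7 (remaining 0 kg)
P10 (169 kg) → truck 8 (remaining 31 kg)
P11 (180 kg) → truck 9 (remaining 20 kg)
P12 (57 kg) → truck 2 (remaining 30 kg)
P13 (47 kg) → truck 3 (remaining 24 kg)
Final trucks: [160,24] [113,57] [129,47] [128] [170] [144] [108,92] [169] [180].

9 trucks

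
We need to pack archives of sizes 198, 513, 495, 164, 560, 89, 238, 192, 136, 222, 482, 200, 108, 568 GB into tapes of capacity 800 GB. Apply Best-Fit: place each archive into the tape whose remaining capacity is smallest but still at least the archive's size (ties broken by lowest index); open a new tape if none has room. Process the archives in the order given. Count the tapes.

6 tapes

198 GB → tape 1 (remaining 602 GB)
513 GB → tape 1 (remaining 89 GB)
495 GB → tape 2 (remaining 305 GB)
164 GB → tape 2 (remaining 141 GB)
560 GB → tape 3 (remaining 240 GB)
89 GB → tape 1 (remaining 0 GB)
238 GB → tape 3 (remaining 2 GB)
192 GB → tape 4 (remaining 608 GB)
136 GB → tape 2 (remaining 5 GB)
222 GB → tape 4 (remaining 386 GB)
482 GB → tape 5 (remaining 318 GB)
200 GB → tape 5 (remaining 118 GB)
108 GB → tape 5 (remaining 10 GB)
568 GB → tape 6 (remaining 232 GB)
Final tapes: [198,513,89] [495,164,136] [560,238] [192,222] [482,200,108] [568].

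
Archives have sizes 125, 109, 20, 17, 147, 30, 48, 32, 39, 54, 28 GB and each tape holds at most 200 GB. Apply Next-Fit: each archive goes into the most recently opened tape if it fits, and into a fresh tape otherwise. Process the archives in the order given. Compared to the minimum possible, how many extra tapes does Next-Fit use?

1

Next-Fit: [125] [109,20,17] [147,30] [48,32,39,54] [28] → 5 tapes.
Total size 649 GB; any packing needs at least ⌈649/200⌉ = 4 tapes.
An optimal packing achieves that bound: [147,48] [125,54,20] [109,39,32,17] [30,28] → 4 tapes.
Excess: 5 − 4 = 1.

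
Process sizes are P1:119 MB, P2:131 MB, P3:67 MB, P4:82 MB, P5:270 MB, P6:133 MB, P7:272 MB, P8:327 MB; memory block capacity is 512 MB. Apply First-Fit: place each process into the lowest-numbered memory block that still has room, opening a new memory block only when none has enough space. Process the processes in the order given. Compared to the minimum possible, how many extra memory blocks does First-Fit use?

1

First-Fit: [119,131,67,82] [270,133] [272] [327] → 4 memory blocks.
Total size 1401 MB; any packing needs at least ⌈1401/512⌉ = 3 memory blocks.
An optimal packing achieves that bound: [327,133] [272,131,82] [270,119,67] → 3 memory blocks.
Excess: 4 − 3 = 1.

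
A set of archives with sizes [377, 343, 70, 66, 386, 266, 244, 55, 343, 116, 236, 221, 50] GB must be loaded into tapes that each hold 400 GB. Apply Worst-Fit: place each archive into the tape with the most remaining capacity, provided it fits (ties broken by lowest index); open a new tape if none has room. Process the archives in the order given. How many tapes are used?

tape 1: place 377 GB, 23 GB left
tape 2: place 343 GB, 57 GB left
tape 3: place 70 GB, 330 GB left
tape 3: place 66 GB, 264 GB left
tape 4: place 386 GB, 14 GB left
tape 5: place 266 GB, 134 GB left
tape 3: place 244 GB, 20 GB left
tape 5: place 55 GB, 79 GB left
tape 6: place 343 GB, 57 GB left
tape 7: place 116 GB, 284 GB left
tape 7: place 236 GB, 48 GB left
tape 8: place 221 GB, 179 GB left
tape 8: place 50 GB, 129 GB left
Final tapes: [377] [343] [70,66,244] [386] [266,55] [343] [116,236] [221,50].

8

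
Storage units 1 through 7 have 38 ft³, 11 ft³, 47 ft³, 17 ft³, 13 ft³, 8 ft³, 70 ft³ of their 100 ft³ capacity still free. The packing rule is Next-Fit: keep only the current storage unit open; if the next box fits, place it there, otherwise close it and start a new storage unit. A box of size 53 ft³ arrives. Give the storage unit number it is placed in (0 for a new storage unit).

Next-Fit only looks at storage unit 7, which has 70 ft³ free.
53 ft³ fits there.

7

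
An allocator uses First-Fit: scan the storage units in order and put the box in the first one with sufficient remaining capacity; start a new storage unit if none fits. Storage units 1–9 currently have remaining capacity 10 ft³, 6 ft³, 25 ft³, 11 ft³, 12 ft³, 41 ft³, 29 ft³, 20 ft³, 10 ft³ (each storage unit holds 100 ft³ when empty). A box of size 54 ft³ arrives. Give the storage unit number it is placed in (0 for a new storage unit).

0

No storage unit has ≥ 54 ft³ free, so a new storage unit is opened.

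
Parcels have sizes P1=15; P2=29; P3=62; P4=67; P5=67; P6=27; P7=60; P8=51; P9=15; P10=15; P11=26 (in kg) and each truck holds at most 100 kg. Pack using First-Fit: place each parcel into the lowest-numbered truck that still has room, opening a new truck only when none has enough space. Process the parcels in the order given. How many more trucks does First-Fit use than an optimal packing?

1

First-Fit: [15,29,27,15] [62,15] [67,26] [67] [60] [51] → 6 trucks.
Total size 434 kg; any packing needs at least ⌈434/100⌉ = 5 trucks.
An optimal packing achieves that bound: [67,29] [67,27] [62,26] [60,15,15] [51,15] → 5 trucks.
Excess: 6 − 5 = 1.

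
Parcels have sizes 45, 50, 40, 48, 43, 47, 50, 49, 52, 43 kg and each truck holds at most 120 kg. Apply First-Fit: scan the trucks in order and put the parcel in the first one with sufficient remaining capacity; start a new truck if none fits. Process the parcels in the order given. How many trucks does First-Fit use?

5 trucks

45 kg → truck 1 (remaining 75 kg)
50 kg → truck 1 (remaining 25 kg)
40 kg → truck 2 (remaining 80 kg)
48 kg → truck 2 (remaining 32 kg)
43 kg → truck 3 (remaining 77 kg)
47 kg → truck 3 (remaining 30 kg)
50 kg → truck 4 (remaining 70 kg)
49 kg → truck 4 (remaining 21 kg)
52 kg → truck 5 (remaining 68 kg)
43 kg → truck 5 (remaining 25 kg)
Final trucks: [45,50] [40,48] [43,47] [50,49] [52,43].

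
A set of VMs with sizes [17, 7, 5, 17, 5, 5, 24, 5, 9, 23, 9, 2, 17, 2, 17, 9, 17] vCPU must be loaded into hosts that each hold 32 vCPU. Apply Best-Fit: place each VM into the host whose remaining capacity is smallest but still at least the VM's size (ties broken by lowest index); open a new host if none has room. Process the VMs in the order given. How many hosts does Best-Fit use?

17 vCPU → host 1 (remaining 15 vCPU)
7 vCPU → host 1 (remaining 8 vCPU)
5 vCPU → host 1 (remaining 3 vCPU)
17 vCPU → host 2 (remaining 15 vCPU)
5 vCPU → host 2 (remaining 10 vCPU)
5 vCPU → host 2 (remaining 5 vCPU)
24 vCPU → host 3 (remaining 8 vCPU)
5 vCPU → host 2 (remaining 0 vCPU)
9 vCPU → host 4 (remaining 23 vCPU)
23 vCPU → host 4 (remaining 0 vCPU)
9 vCPU → host 5 (remaining 23 vCPU)
2 vCPU → host 1 (remaining 1 vCPU)
17 vCPU → host 5 (remaining 6 vCPU)
2 vCPU → host 5 (remaining 4 vCPU)
17 vCPU → host 6 (remaining 15 vCPU)
9 vCPU → host 6 (remaining 6 vCPU)
17 vCPU → host 7 (remaining 15 vCPU)
Final hosts: [17,7,5,2] [17,5,5,5] [24] [9,23] [9,17,2] [17,9] [17].

7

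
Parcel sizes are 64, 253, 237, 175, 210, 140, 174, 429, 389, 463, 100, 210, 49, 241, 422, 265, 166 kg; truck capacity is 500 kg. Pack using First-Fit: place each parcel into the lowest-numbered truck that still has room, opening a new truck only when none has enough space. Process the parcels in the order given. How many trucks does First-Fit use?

9 trucks

Put 64 kg in truck 1; 436 kg remain.
Put 253 kg in truck 1; 183 kg remain.
Put 237 kg in truck 2; 263 kg remain.
Put 175 kg in truck 1; 8 kg remain.
Put 210 kg in truck 2; 53 kg remain.
Put 140 kg in truck 3; 360 kg remain.
Put 174 kg in truck 3; 186 kg remain.
Put 429 kg in truck 4; 71 kg remain.
Put 389 kg in truck 5; 111 kg remain.
Put 463 kg in truck 6; 37 kg remain.
Put 100 kg in truck 3; 86 kg remain.
Put 210 kg in truck 7; 290 kg remain.
Put 49 kg in truck 2; 4 kg remain.
Put 241 kg in truck 7; 49 kg remain.
Put 422 kg in truck 8; 78 kg remain.
Put 265 kg in truck 9; 235 kg remain.
Put 166 kg in truck 9; 69 kg remain.
Final trucks: [64,253,175] [237,210,49] [140,174,100] [429] [389] [463] [210,241] [422] [265,166].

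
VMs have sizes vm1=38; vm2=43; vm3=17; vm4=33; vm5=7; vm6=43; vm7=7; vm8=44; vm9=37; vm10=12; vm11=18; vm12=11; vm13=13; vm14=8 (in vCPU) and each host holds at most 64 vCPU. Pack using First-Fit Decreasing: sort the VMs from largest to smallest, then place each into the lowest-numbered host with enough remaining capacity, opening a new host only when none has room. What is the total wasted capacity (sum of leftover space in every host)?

Sorted descending: 44, 43, 43, 38, 37, 33, 18, 17, 13, 12, 11, 8, 7, 7.
host 1: place 44 vCPU, 20 vCPU left
host 2: place 43 vCPU, 21 vCPU left
host 3: place 43 vCPU, 21 vCPU left
host 4: place 38 vCPU, 26 vCPU left
host 5: place 37 vCPU, 27 vCPU left
host 6: place 33 vCPU, 31 vCPU left
host 1: place 18 vCPU, 2 vCPU left
host 2: place 17 vCPU, 4 vCPU left
host 3: place 13 vCPU, 8 vCPU left
host 4: place 12 vCPU, 14 vCPU left
host 4: place 11 vCPU, 3 vCPU left
host 3: place 8 vCPU, 0 vCPU left
host 5: place 7 vCPU, 20 vCPU left
host 5: place 7 vCPU, 13 vCPU left
6 hosts × 64 vCPU = 384 vCPU; used 331 vCPU; unused 53 vCPU.

53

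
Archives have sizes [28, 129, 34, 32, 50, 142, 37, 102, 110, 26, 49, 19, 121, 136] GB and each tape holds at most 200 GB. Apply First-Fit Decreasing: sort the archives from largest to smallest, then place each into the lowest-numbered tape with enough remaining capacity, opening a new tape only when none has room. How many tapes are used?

6

Sorted descending: 142, 136, 129, 121, 110, 102, 50, 49, 37, 34, 32, 28, 26, 19.
Put 142 GB in tape 1; 58 GB remain.
Put 136 GB in tape 2; 64 GB remain.
Put 129 GB in tape 3; 71 GB remain.
Put 121 GB in tape 4; 79 GB remain.
Put 110 GB in tape 5; 90 GB remain.
Put 102 GB in tape 6; 98 GB remain.
Put 50 GB in tape 1; 8 GB remain.
Put 49 GB in tape 2; 15 GB remain.
Put 37 GB in tape 3; 34 GB remain.
Put 34 GB in tape 3; 0 GB remain.
Put 32 GB in tape 4; 47 GB remain.
Put 28 GB in tape 4; 19 GB remain.
Put 26 GB in tape 5; 64 GB remain.
Put 19 GB in tape 4; 0 GB remain.
Final tapes: [142,50] [136,49] [129,37,34] [121,32,28,19] [110,26] [102].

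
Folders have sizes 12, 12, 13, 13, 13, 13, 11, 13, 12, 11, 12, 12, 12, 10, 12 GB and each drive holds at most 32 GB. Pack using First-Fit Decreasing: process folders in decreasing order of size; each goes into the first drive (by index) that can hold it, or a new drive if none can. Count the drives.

7 drives

Sorted descending: 13, 13, 13, 13, 13, 12, 12, 12, 12, 12, 12, 12, 11, 11, 10.
13 GB → drive 1 (remaining 19 GB)
13 GB → drive 1 (remaining 6 GB)
13 GB → drive 2 (remaining 19 GB)
13 GB → drive 2 (remaining 6 GB)
13 GB → drive 3 (remaining 19 GB)
12 GB → drive 3 (remaining 7 GB)
12 GB → drive 4 (remaining 20 GB)
12 GB → drive 4 (remaining 8 GB)
12 GB → drive 5 (remaining 20 GB)
12 GB → drive 5 (remaining 8 GB)
12 GB → drive 6 (remaining 20 GB)
12 GB → drive 6 (remaining 8 GB)
11 GB → drive 7 (remaining 21 GB)
11 GB → drive 7 (remaining 10 GB)
10 GB → drive 7 (remaining 0 GB)
Final drives: [13,13] [13,13] [13,12] [12,12] [12,12] [12,12] [11,11,10].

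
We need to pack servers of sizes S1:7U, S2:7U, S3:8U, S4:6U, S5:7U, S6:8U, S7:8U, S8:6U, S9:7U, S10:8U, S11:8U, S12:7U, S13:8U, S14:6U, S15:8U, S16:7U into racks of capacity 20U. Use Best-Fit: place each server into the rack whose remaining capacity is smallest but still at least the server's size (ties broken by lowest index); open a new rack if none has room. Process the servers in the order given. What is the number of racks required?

S1 (7U) → rack 1 (remaining 13U)
S2 (7U) → rack 1 (remaining 6U)
S3 (8U) → rack 2 (remaining 12U)
S4 (6U) → rack 1 (remaining 0U)
S5 (7U) → rack 2 (remaining 5U)
S6 (8U) → rack 3 (remaining 12U)
S7 (8U) → rack 3 (remaining 4U)
S8 (6U) → rack 4 (remaining 14U)
S9 (7U) → rack 4 (remaining 7U)
S10 (8U) → rack 5 (remaining 12U)
S11 (8U) → rack 5 (remaining 4U)
S12 (7U) → rack 4 (remaining 0U)
S13 (8U) → rack 6 (remaining 12U)
S14 (6U) → rack 6 (remaining 6U)
S15 (8U) → rack 7 (remaining 12U)
S16 (7U) → rack 7 (remaining 5U)
Final racks: [7,7,6] [8,7] [8,8] [6,7,7] [8,8] [8,6] [8,7].

7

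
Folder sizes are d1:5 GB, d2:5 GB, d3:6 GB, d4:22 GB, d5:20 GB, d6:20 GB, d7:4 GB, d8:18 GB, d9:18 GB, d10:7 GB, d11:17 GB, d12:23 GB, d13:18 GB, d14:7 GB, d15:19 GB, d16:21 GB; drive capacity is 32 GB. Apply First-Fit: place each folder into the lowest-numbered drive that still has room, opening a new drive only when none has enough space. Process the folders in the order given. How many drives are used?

d1 (5 GB) → drive 1 (remaining 27 GB)
d2 (5 GB) → drive 1 (remaining 22 GB)
d3 (6 GB) → drive 1 (remaining 16 GB)
d4 (22 GB) → drive 2 (remaining 10 GB)
d5 (20 GB) → drive 3 (remaining 12 GB)
d6 (20 GB) → drive 4 (remaining 12 GB)
d7 (4 GB) → drive 1 (remaining 12 GB)
d8 (18 GB) → drive 5 (remaining 14 GB)
d9 (18 GB) → drive 6 (remaining 14 GB)
d10 (7 GB) → drive 1 (remaining 5 GB)
d11 (17 GB) → drive 7 (remaining 15 GB)
d12 (23 GB) → drive 8 (remaining 9 GB)
d13 (18 GB) → drive 9 (remaining 14 GB)
d14 (7 GB) → drive 2 (remaining 3 GB)
d15 (19 GB) → drive 10 (remaining 13 GB)
d16 (21 GB) → drive 11 (remaining 11 GB)
Final drives: [5,5,6,4,7] [22,7] [20] [20] [18] [18] [17] [23] [18] [19] [21].

11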